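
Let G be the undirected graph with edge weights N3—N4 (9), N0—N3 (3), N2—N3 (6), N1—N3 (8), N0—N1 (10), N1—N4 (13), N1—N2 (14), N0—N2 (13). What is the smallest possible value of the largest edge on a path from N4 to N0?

9

Checking several routes:
N4 -> N3 -> N2 -> N0: max(9, 6, 13) = 13
N4 -> N3 -> N0: max(9, 3) = 9
N4 -> N3 -> N1 -> N0: max(9, 8, 10) = 10
Smallest bottleneck: 9.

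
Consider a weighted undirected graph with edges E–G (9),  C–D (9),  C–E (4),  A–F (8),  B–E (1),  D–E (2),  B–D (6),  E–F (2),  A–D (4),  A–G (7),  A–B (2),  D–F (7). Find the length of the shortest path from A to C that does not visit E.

13

Routes from A to C avoiding E:
A → B → D → C: 2 + 6 + 9 = 17
A → D → C: 4 + 9 = 13
A → F → D → C: 8 + 7 + 9 = 24
Best route has total 13.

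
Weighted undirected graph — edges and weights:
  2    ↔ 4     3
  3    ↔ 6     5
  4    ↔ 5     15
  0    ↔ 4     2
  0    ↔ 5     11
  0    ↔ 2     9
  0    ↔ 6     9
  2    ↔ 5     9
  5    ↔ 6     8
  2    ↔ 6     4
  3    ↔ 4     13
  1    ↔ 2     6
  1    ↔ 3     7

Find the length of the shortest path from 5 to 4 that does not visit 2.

Paths from 5 to 4 avoiding 2:
5 -> 0 -> 6 -> 3 -> 4: 11 + 9 + 5 + 13 = 38
5 -> 6 -> 3 -> 4: 8 + 5 + 13 = 26
5 -> 0 -> 4: 11 + 2 = 13
5 -> 6 -> 0 -> 4: 8 + 9 + 2 = 19
5 -> 4: 15
Best route has total 13.

13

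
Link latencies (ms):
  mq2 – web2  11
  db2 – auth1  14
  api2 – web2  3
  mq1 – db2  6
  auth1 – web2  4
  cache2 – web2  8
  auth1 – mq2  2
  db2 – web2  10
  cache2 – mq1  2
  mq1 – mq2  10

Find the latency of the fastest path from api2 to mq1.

Some routes from api2 to mq1:
api2 - web2 - cache2 - mq1: 3 + 8 + 2 = 13
api2 - web2 - db2 - mq1: 3 + 10 + 6 = 19
api2 - web2 - auth1 - mq2 - mq1: 3 + 4 + 2 + 10 = 19
api2 - web2 - mq2 - mq1: 3 + 11 + 10 = 24
The minimum is 13 ms.

13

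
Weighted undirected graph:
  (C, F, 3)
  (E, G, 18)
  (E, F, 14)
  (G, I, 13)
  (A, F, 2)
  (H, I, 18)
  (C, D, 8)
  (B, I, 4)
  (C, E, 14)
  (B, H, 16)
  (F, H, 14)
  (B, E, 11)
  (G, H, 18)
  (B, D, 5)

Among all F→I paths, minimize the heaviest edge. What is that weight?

Some routes from F to I:
F-H-B-I: max(14, 16, 4) = 16
F-E-C-D-B-I: max(14, 14, 8, 5, 4) = 14
F-C-E-B-I: max(3, 14, 11, 4) = 14
F-C-D-B-I: max(3, 8, 5, 4) = 8
F-C-D-B-H-G-I: max(3, 8, 5, 16, 18, 13) = 18
F-E-B-I: max(14, 11, 4) = 14
Best route has worst link 8.

8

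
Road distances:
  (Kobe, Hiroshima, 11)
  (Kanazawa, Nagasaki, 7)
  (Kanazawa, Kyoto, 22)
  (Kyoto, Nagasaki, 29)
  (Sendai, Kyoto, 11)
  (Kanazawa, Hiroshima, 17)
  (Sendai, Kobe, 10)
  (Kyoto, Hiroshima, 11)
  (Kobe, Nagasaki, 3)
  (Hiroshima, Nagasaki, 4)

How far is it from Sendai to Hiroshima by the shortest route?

17

Comparing a few candidate routes:
Sendai -> Kobe -> Nagasaki -> Kanazawa -> Hiroshima: 10 + 3 + 7 + 17 = 37
Sendai -> Kyoto -> Hiroshima: 11 + 11 = 22
Sendai -> Kobe -> Nagasaki -> Hiroshima: 10 + 3 + 4 = 17
Sendai -> Kobe -> Hiroshima: 10 + 11 = 21
Shortest: 17.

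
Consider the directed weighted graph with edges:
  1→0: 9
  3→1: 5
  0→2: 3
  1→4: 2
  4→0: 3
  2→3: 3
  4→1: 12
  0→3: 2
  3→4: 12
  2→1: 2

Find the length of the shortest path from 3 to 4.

7

Routes from 3 to 4:
3 → 4: 12
3 → 1 → 4: 5 + 2 = 7
Best route has total 7.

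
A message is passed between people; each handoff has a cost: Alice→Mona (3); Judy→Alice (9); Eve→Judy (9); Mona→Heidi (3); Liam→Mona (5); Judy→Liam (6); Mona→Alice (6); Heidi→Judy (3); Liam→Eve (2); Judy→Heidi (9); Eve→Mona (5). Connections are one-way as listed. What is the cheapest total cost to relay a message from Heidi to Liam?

9

Candidate routes:
Heidi - Judy - Liam: 3 + 6 = 9
The minimum is 9.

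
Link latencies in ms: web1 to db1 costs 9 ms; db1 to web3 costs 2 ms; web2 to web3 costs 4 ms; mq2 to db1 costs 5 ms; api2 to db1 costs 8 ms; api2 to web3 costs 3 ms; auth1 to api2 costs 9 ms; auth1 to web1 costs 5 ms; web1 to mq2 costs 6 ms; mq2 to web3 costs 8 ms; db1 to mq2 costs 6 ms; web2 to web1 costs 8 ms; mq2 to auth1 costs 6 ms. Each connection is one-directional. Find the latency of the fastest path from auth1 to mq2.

Routes from auth1 to mq2:
auth1 - web1 - mq2: 5 + 6 = 11
auth1 - web1 - db1 - mq2: 5 + 9 + 6 = 20
auth1 - api2 - db1 - mq2: 9 + 8 + 6 = 23
Best route has total 11 ms.

11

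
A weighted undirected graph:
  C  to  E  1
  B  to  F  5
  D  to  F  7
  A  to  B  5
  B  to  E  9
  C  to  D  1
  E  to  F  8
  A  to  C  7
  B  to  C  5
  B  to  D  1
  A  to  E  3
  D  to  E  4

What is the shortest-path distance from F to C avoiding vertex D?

Comparing a few candidate routes:
F-E-C: 8 + 1 = 9
F-B-A-E-C: 5 + 5 + 3 + 1 = 14
F-B-C: 5 + 5 = 10
F-B-E-C: 5 + 9 + 1 = 15
The minimum is 9.

9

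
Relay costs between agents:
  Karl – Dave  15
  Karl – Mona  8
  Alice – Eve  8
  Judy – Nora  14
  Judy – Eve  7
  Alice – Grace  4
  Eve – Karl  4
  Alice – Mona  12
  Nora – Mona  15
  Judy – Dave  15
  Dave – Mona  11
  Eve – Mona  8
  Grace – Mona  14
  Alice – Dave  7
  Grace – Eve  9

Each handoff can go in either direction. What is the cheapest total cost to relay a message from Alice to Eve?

8

A few of the Alice→Eve routes:
Alice→Grace→Eve: 4 + 9 = 13
Alice→Eve: 8
Alice→Mona→Karl→Eve: 12 + 8 + 4 = 24
Alice→Mona→Eve: 12 + 8 = 20
The minimum is 8.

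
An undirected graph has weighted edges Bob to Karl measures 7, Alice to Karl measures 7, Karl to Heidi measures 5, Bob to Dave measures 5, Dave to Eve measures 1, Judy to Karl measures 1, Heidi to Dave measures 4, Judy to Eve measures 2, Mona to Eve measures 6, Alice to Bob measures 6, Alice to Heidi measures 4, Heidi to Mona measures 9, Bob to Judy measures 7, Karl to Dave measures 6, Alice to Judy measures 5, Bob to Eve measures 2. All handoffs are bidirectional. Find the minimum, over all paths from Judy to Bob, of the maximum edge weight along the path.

2

Comparing a few candidate routes:
Judy-Alice-Heidi-Dave-Bob: max(5, 4, 4, 5) = 5
Judy-Alice-Heidi-Dave-Eve-Bob: max(5, 4, 4, 1, 2) = 5
Judy-Eve-Bob: max(2, 2) = 2
The minimum achievable maximum is 2.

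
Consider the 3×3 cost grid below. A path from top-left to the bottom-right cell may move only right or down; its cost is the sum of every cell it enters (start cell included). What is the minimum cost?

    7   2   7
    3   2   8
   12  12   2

One optimal route is r0c0→r0c1→r1c1→r1c2→r2c2.
Its cost is 7 + 2 + 2 + 8 + 2 = 21.

21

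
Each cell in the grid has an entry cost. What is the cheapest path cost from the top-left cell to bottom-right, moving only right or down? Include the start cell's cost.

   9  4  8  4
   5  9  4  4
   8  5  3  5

Best path: [0,0] -> [0,1] -> [0,2] -> [1,2] -> [2,2] -> [2,3]
Cost: 9 + 4 + 8 + 4 + 3 + 5 = 33

33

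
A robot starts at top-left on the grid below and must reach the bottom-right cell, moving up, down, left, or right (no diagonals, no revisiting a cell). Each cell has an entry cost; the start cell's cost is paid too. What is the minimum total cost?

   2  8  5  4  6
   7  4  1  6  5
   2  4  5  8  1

26

Take r0c0 → r1c0 → r1c1 → r1c2 → r1c3 → r1c4 → r2c4 for a total of 2 + 7 + 4 + 1 + 6 + 5 + 1 = 26.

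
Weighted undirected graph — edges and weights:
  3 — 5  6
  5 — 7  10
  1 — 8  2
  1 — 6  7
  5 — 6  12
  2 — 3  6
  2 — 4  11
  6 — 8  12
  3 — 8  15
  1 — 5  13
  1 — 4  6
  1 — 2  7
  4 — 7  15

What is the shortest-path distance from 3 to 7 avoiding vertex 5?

A few of the 3→7 routes:
3→8→1→2→4→7: 15 + 2 + 7 + 11 + 15 = 50
3→8→6→1→4→7: 15 + 12 + 7 + 6 + 15 = 55
3→8→1→4→7: 15 + 2 + 6 + 15 = 38
3→2→4→7: 6 + 11 + 15 = 32
3→2→1→4→7: 6 + 7 + 6 + 15 = 34
Shortest: 32.

32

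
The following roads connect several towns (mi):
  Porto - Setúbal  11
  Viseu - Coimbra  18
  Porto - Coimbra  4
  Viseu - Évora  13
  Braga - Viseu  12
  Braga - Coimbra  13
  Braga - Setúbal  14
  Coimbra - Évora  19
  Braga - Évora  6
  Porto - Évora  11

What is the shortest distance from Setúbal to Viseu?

Checking several routes:
Setúbal -> Porto -> Coimbra -> Viseu: 11 + 4 + 18 = 33
Setúbal -> Braga -> Viseu: 14 + 12 = 26
Setúbal -> Porto -> Évora -> Viseu: 11 + 11 + 13 = 35
Setúbal -> Porto -> Évora -> Braga -> Viseu: 11 + 11 + 6 + 12 = 40
Setúbal -> Porto -> Coimbra -> Braga -> Viseu: 11 + 4 + 13 + 12 = 40
Setúbal -> Braga -> Évora -> Viseu: 14 + 6 + 13 = 33
The minimum is 26 mi.

26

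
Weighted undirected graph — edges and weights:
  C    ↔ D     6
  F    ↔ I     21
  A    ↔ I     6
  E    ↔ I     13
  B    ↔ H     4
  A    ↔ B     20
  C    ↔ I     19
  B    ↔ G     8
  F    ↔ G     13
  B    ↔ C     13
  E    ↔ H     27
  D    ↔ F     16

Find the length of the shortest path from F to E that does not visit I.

Routes from F to E avoiding I:
F -> D -> C -> B -> H -> E: 16 + 6 + 13 + 4 + 27 = 66
F -> G -> B -> H -> E: 13 + 8 + 4 + 27 = 52
Shortest: 52.

52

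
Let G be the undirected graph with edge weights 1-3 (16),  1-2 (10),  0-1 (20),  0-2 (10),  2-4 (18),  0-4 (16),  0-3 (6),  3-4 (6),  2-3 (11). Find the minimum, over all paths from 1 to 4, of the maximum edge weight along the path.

Some routes from 1 to 4:
1-2-0-3-4: max(10, 10, 6, 6) = 10
1-2-3-4: max(10, 11, 6) = 11
1-2-0-4: max(10, 10, 16) = 16
1-3-4: max(16, 6) = 16
1-3-0-4: max(16, 6, 16) = 16
1-2-3-0-4: max(10, 11, 6, 16) = 16
Smallest bottleneck: 10.

10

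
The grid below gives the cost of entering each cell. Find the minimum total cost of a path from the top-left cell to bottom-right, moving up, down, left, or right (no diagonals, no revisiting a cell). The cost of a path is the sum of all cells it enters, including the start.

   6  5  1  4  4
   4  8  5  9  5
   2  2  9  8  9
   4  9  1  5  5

34

Take r0c0 → r1c0 → r2c0 → r2c1 → r2c2 → r3c2 → r3c3 → r3c4 for a total of 6 + 4 + 2 + 2 + 9 + 1 + 5 + 5 = 34.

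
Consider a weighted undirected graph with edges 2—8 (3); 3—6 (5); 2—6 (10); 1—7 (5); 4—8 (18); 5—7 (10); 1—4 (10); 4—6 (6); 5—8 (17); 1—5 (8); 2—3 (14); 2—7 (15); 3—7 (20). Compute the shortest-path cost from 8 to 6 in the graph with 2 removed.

24

Some routes from 8 to 6 avoiding 2:
8-5-7-3-6: 17 + 10 + 20 + 5 = 52
8-5-1-7-3-6: 17 + 8 + 5 + 20 + 5 = 55
8-5-7-1-4-6: 17 + 10 + 5 + 10 + 6 = 48
8-4-6: 18 + 6 = 24
8-4-1-7-3-6: 18 + 10 + 5 + 20 + 5 = 58
8-5-1-4-6: 17 + 8 + 10 + 6 = 41
The minimum is 24.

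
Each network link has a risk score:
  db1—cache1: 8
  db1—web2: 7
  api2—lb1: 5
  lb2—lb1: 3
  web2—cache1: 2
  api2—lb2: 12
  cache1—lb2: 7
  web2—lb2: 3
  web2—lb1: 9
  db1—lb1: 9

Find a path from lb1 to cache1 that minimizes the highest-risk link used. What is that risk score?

3

Some routes from lb1 to cache1:
lb1 - lb2 - web2 - db1 - cache1: max(3, 3, 7, 8) = 8
lb1 - lb2 - cache1: max(3, 7) = 7
lb1 - lb2 - web2 - cache1: max(3, 3, 2) = 3
Best route has worst link 3.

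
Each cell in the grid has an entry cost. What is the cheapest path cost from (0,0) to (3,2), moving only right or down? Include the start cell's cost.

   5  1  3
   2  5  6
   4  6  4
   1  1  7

20

Take [0,0]→[1,0]→[2,0]→[3,0]→[3,1]→[3,2] for a total of 5 + 2 + 4 + 1 + 1 + 7 = 20.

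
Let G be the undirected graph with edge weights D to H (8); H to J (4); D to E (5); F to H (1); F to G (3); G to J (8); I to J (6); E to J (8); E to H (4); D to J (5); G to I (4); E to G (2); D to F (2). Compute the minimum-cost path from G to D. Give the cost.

Checking several routes:
G-E-H-F-D: 2 + 4 + 1 + 2 = 9
G-F-H-D: 3 + 1 + 8 = 12
G-F-D: 3 + 2 = 5
G-E-D: 2 + 5 = 7
G-F-H-J-D: 3 + 1 + 4 + 5 = 13
Best route has total 5.

5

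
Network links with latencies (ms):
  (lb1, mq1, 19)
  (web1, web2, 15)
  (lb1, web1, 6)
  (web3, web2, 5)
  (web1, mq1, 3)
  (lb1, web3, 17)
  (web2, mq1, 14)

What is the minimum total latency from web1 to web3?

Comparing a few candidate routes:
web1-lb1-web3: 6 + 17 = 23
web1-mq1-lb1-web3: 3 + 19 + 17 = 39
web1-web2-web3: 15 + 5 = 20
web1-mq1-web2-web3: 3 + 14 + 5 = 22
The minimum is 20 ms.

20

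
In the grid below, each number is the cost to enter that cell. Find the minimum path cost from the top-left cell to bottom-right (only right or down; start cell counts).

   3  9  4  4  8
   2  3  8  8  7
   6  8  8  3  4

31

Best path: [0,0] [1,0] [1,1] [1,2] [1,3] [2,3] [2,4]
Cost: 3 + 2 + 3 + 8 + 8 + 3 + 4 = 31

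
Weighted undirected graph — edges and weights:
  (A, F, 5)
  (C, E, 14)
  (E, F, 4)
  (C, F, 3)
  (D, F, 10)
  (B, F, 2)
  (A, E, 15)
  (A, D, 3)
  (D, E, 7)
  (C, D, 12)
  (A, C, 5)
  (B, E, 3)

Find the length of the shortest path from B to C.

5

A few of the B→C routes:
B-E-C: 3 + 14 = 17
B-E-F-A-C: 3 + 4 + 5 + 5 = 17
B-F-A-C: 2 + 5 + 5 = 12
B-F-C: 2 + 3 = 5
B-E-F-C: 3 + 4 + 3 = 10
Shortest: 5.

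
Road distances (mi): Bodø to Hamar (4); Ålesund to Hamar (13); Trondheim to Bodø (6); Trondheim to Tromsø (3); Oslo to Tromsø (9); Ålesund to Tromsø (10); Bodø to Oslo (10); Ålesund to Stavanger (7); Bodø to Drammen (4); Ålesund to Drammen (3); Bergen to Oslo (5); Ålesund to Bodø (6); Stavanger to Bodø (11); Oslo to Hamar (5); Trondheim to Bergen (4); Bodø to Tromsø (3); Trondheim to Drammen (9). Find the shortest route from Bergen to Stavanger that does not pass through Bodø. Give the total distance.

Comparing a few candidate routes:
Bergen -> Oslo -> Tromsø -> Trondheim -> Drammen -> Ålesund -> Stavanger: 5 + 9 + 3 + 9 + 3 + 7 = 36
Bergen -> Oslo -> Hamar -> Ålesund -> Stavanger: 5 + 5 + 13 + 7 = 30
Bergen -> Trondheim -> Tromsø -> Ålesund -> Stavanger: 4 + 3 + 10 + 7 = 24
Bergen -> Trondheim -> Drammen -> Ålesund -> Stavanger: 4 + 9 + 3 + 7 = 23
Bergen -> Oslo -> Tromsø -> Ålesund -> Stavanger: 5 + 9 + 10 + 7 = 31
Shortest: 23 mi.

23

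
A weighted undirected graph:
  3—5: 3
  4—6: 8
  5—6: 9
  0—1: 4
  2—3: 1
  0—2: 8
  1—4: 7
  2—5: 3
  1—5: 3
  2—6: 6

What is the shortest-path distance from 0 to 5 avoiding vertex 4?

Some routes from 0 to 5 avoiding 4:
0-2-3-5: 8 + 1 + 3 = 12
0-2-5: 8 + 3 = 11
0-1-5: 4 + 3 = 7
The minimum is 7.

7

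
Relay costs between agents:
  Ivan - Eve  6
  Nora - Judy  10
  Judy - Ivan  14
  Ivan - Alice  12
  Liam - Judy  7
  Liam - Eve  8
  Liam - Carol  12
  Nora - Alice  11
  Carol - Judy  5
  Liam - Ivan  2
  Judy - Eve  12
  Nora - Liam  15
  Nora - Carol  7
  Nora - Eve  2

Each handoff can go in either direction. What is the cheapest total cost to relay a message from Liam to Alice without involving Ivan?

Checking several routes:
Liam → Carol → Nora → Alice: 12 + 7 + 11 = 30
Liam → Eve → Nora → Alice: 8 + 2 + 11 = 21
Liam → Nora → Alice: 15 + 11 = 26
Liam → Judy → Nora → Alice: 7 + 10 + 11 = 28
Liam → Judy → Carol → Nora → Alice: 7 + 5 + 7 + 11 = 30
The minimum is 21.

21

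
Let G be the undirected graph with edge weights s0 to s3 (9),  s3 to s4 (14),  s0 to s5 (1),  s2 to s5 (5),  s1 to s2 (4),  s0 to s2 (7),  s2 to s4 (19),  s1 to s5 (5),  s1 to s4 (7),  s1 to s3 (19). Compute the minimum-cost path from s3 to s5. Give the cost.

Some routes from s3 to s5:
s3-s0-s2-s1-s5: 9 + 7 + 4 + 5 = 25
s3-s0-s2-s5: 9 + 7 + 5 = 21
s3-s0-s5: 9 + 1 = 10
s3-s1-s5: 19 + 5 = 24
The minimum is 10.

10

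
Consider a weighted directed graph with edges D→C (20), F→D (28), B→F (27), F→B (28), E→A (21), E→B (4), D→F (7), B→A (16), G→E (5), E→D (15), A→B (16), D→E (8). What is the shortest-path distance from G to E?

Routes from G to E:
G-E: 5
The minimum is 5.

5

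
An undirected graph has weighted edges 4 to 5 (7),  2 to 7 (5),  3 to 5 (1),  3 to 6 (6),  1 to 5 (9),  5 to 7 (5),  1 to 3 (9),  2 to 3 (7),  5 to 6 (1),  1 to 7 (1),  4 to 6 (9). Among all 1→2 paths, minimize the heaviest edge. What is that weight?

5

Comparing a few candidate routes:
1-7-2: max(1, 5) = 5
1-7-5-3-2: max(1, 5, 1, 7) = 7
1-7-5-6-3-2: max(1, 5, 1, 6, 7) = 7
The minimum achievable maximum is 5.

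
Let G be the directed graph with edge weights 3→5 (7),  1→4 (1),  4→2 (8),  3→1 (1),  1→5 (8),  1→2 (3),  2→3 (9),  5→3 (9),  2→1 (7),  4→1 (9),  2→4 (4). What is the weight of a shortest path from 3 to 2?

Candidate routes:
3 -> 1 -> 2: 1 + 3 = 4
3 -> 1 -> 4 -> 2: 1 + 1 + 8 = 10
The minimum is 4.

4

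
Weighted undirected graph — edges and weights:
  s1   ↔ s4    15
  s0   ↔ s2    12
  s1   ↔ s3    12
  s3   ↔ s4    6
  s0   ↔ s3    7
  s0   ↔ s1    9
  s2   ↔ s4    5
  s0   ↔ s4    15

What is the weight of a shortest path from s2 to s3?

Comparing a few candidate routes:
s2-s0-s4-s3: 12 + 15 + 6 = 33
s2-s4-s1-s3: 5 + 15 + 12 = 32
s2-s4-s0-s3: 5 + 15 + 7 = 27
s2-s4-s3: 5 + 6 = 11
s2-s0-s3: 12 + 7 = 19
s2-s0-s1-s3: 12 + 9 + 12 = 33
Shortest: 11.

11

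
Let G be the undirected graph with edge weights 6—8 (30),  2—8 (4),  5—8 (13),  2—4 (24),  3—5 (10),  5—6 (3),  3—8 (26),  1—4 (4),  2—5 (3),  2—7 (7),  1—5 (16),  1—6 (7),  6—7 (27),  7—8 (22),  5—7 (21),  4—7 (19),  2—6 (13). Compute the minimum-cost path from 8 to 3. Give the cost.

Comparing a few candidate routes:
8 -> 2 -> 7 -> 5 -> 3: 4 + 7 + 21 + 10 = 42
8 -> 2 -> 5 -> 3: 4 + 3 + 10 = 17
8 -> 5 -> 3: 13 + 10 = 23
8 -> 3: 26
8 -> 7 -> 2 -> 5 -> 3: 22 + 7 + 3 + 10 = 42
8 -> 2 -> 6 -> 5 -> 3: 4 + 13 + 3 + 10 = 30
Best route has total 17.

17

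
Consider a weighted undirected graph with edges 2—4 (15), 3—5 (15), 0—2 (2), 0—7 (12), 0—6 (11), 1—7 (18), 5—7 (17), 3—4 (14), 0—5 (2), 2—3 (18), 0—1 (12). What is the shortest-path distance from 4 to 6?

Some routes from 4 to 6:
4 - 2 - 0 - 6: 15 + 2 + 11 = 28
4 - 3 - 5 - 0 - 6: 14 + 15 + 2 + 11 = 42
4 - 3 - 2 - 0 - 6: 14 + 18 + 2 + 11 = 45
The minimum is 28.

28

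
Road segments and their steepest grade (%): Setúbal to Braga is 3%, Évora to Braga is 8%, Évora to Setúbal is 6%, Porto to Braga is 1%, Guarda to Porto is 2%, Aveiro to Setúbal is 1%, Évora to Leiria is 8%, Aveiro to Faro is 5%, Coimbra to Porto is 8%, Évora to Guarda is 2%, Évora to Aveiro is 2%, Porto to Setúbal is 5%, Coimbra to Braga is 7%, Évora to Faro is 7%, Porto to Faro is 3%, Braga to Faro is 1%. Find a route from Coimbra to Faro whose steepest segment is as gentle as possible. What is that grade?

Checking several routes:
Coimbra - Braga - Setúbal - Aveiro - Faro: max(7, 3, 1, 5) = 7
Coimbra - Braga - Setúbal - Évora - Faro: max(7, 3, 6, 7) = 7
Coimbra - Braga - Setúbal - Évora - Guarda - Porto - Faro: max(7, 3, 6, 2, 2, 3) = 7
Coimbra - Braga - Faro: max(7, 1) = 7
Coimbra - Braga - Setúbal - Évora - Aveiro - Faro: max(7, 3, 6, 2, 5) = 7
Best route has worst link 7%.

7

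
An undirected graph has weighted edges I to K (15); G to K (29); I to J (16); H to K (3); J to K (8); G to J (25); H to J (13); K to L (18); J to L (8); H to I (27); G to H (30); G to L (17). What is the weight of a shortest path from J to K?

8

Comparing a few candidate routes:
J → I → H → K: 16 + 27 + 3 = 46
J → H → K: 13 + 3 = 16
J → L → G → K: 8 + 17 + 29 = 54
J → K: 8
J → L → K: 8 + 18 = 26
J → I → K: 16 + 15 = 31
The minimum is 8.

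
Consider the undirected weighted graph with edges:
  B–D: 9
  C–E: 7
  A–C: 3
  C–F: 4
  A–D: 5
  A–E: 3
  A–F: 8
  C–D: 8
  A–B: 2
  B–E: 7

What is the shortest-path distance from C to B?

A few of the C→B routes:
C - E - B: 7 + 7 = 14
C - A - B: 3 + 2 = 5
C - D - A - B: 8 + 5 + 2 = 15
C - F - A - B: 4 + 8 + 2 = 14
C - E - A - B: 7 + 3 + 2 = 12
C - A - E - B: 3 + 3 + 7 = 13
Best route has total 5.

5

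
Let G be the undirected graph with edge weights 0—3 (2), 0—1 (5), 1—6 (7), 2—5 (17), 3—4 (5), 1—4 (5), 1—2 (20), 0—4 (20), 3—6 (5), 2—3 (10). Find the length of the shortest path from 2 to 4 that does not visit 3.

25

Paths from 2 to 4 avoiding 3:
2 - 1 - 4: 20 + 5 = 25
2 - 1 - 0 - 4: 20 + 5 + 20 = 45
Shortest: 25.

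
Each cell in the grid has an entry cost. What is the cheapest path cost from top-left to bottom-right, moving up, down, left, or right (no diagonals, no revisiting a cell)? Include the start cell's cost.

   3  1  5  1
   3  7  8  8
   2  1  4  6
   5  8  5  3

21

Path r0c0 r1c0 r2c0 r2c1 r2c2 r3c2 r3c3: 3 + 3 + 2 + 1 + 4 + 5 + 3 = 21.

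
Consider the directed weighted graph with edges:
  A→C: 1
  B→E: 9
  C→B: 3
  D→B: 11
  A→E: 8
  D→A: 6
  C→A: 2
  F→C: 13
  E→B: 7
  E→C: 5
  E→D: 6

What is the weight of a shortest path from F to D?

29

Routes from F to D:
F → C → B → E → D: 13 + 3 + 9 + 6 = 31
F → C → A → E → D: 13 + 2 + 8 + 6 = 29
Shortest: 29.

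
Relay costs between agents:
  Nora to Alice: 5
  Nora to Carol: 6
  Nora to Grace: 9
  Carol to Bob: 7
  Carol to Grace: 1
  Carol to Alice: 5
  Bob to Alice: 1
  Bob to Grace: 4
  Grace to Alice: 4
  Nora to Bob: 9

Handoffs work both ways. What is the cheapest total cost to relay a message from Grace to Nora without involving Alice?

7

Some routes from Grace to Nora avoiding Alice:
Grace -> Carol -> Nora: 1 + 6 = 7
Grace -> Bob -> Nora: 4 + 9 = 13
Grace -> Nora: 9
Grace -> Bob -> Carol -> Nora: 4 + 7 + 6 = 17
The minimum is 7.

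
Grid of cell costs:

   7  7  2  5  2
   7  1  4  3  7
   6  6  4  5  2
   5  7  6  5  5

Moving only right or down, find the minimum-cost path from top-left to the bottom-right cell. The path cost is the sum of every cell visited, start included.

34

Path r0c0 r0c1 r1c1 r1c2 r1c3 r2c3 r2c4 r3c4: 7 + 7 + 1 + 4 + 3 + 5 + 2 + 5 = 34.
(Top row then right column would cost 37.)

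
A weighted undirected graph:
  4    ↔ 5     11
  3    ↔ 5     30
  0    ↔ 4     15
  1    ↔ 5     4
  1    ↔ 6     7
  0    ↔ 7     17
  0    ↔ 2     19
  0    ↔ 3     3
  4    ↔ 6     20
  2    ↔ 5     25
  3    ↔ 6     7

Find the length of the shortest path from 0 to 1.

17

Comparing a few candidate routes:
0-4-6-1: 15 + 20 + 7 = 42
0-3-6-4-5-1: 3 + 7 + 20 + 11 + 4 = 45
0-2-5-1: 19 + 25 + 4 = 48
0-4-5-1: 15 + 11 + 4 = 30
0-3-6-1: 3 + 7 + 7 = 17
0-3-5-1: 3 + 30 + 4 = 37
Best route has total 17.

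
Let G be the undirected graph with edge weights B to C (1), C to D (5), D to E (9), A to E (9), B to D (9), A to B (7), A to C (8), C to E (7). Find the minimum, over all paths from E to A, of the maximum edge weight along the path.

7

Comparing a few candidate routes:
E→C→D→B→A: max(7, 5, 9, 7) = 9
E→A: max(9) = 9
E→C→A: max(7, 8) = 8
E→C→B→A: max(7, 1, 7) = 7
Smallest bottleneck: 7.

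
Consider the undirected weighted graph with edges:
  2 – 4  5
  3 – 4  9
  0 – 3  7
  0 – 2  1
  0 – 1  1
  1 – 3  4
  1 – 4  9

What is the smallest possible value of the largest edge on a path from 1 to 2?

Comparing a few candidate routes:
1-0-2: max(1, 1) = 1
1-4-3-0-2: max(9, 9, 7, 1) = 9
1-4-2: max(9, 5) = 9
1-3-0-2: max(4, 7, 1) = 7
Best route has worst link 1.

1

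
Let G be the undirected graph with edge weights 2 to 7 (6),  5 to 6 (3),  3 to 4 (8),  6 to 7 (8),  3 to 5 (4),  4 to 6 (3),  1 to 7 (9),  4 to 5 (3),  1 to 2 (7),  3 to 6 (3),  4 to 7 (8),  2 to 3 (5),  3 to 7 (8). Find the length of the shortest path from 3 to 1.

Checking several routes:
3→2→7→1: 5 + 6 + 9 = 20
3→7→2→1: 8 + 6 + 7 = 21
3→2→1: 5 + 7 = 12
3→6→7→1: 3 + 8 + 9 = 20
3→7→1: 8 + 9 = 17
Best route has total 12.

12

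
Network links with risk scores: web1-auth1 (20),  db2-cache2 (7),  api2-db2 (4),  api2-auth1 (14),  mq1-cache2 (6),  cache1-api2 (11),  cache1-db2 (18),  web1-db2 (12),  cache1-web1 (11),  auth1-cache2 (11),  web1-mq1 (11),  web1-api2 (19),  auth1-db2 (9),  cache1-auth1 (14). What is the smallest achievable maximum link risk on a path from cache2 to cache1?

A few of the cache2→cache1 routes:
cache2 → mq1 → web1 → cache1: max(6, 11, 11) = 11
cache2 → auth1 → db2 → web1 → cache1: max(11, 9, 12, 11) = 12
cache2 → db2 → api2 → cache1: max(7, 4, 11) = 11
cache2 → auth1 → db2 → api2 → cache1: max(11, 9, 4, 11) = 11
Smallest bottleneck: 11.

11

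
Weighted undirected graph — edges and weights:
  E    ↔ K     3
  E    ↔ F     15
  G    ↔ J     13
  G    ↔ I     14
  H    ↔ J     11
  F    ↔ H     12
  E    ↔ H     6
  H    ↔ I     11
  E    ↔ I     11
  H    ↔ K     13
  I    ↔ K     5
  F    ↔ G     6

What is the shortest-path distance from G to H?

18

Comparing a few candidate routes:
G → F → E → H: 6 + 15 + 6 = 27
G → I → K → E → H: 14 + 5 + 3 + 6 = 28
G → F → H: 6 + 12 = 18
G → I → E → H: 14 + 11 + 6 = 31
G → J → H: 13 + 11 = 24
G → I → H: 14 + 11 = 25
Best route has total 18.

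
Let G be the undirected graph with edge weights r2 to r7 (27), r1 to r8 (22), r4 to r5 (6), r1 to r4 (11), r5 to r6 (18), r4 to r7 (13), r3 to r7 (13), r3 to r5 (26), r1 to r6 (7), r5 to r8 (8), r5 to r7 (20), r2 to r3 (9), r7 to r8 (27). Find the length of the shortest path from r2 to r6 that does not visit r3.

Some routes from r2 to r6 avoiding r3:
r2 - r7 - r4 - r1 - r6: 27 + 13 + 11 + 7 = 58
r2 - r7 - r5 - r6: 27 + 20 + 18 = 65
r2 - r7 - r4 - r5 - r6: 27 + 13 + 6 + 18 = 64
The minimum is 58.

58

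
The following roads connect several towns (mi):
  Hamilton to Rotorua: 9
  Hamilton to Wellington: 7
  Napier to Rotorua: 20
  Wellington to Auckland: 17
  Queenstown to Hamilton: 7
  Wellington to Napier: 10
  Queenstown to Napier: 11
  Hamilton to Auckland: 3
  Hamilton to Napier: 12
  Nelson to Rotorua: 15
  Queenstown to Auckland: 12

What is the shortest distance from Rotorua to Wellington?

16

Some routes from Rotorua to Wellington:
Rotorua - Hamilton - Wellington: 9 + 7 = 16
Rotorua - Napier - Wellington: 20 + 10 = 30
Rotorua - Hamilton - Napier - Wellington: 9 + 12 + 10 = 31
Rotorua - Hamilton - Auckland - Wellington: 9 + 3 + 17 = 29
The minimum is 16 mi.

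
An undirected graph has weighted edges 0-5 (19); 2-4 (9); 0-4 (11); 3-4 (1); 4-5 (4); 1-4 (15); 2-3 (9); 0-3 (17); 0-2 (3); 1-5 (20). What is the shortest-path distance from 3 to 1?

Some routes from 3 to 1:
3 -> 2 -> 0 -> 4 -> 1: 9 + 3 + 11 + 15 = 38
3 -> 2 -> 4 -> 5 -> 1: 9 + 9 + 4 + 20 = 42
3 -> 4 -> 5 -> 1: 1 + 4 + 20 = 25
3 -> 2 -> 4 -> 1: 9 + 9 + 15 = 33
3 -> 0 -> 4 -> 1: 17 + 11 + 15 = 43
3 -> 4 -> 1: 1 + 15 = 16
The minimum is 16.

16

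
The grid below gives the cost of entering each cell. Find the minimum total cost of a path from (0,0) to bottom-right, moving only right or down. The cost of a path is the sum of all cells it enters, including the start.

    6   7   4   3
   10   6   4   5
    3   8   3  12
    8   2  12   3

Cheapest: r0c0 -> r0c1 -> r0c2 -> r1c2 -> r2c2 -> r2c3 -> r3c3
  6 + 7 + 4 + 4 + 3 + 12 + 3 = 39
For comparison, the top-then-right route costs 40.

39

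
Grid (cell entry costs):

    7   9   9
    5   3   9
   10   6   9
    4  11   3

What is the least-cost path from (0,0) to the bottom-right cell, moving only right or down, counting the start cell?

33

One optimal route is (0,0) -> (1,0) -> (1,1) -> (2,1) -> (2,2) -> (3,2).
Its cost is 7 + 5 + 3 + 6 + 9 + 3 = 33.
For comparison, the top-then-right route costs 46.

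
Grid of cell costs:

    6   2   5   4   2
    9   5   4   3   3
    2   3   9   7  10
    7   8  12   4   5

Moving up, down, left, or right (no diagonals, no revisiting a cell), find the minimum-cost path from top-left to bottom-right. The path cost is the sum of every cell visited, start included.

Take (0,0) -> (0,1) -> (0,2) -> (0,3) -> (1,3) -> (2,3) -> (3,3) -> (3,4) for a total of 6 + 2 + 5 + 4 + 3 + 7 + 4 + 5 = 36.

36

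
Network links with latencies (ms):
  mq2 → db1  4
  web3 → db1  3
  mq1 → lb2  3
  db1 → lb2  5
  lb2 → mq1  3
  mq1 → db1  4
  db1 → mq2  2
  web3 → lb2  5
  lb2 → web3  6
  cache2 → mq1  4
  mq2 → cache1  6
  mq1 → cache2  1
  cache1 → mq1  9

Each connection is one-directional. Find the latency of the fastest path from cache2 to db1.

Candidate routes:
cache2 → mq1 → lb2 → web3 → db1: 4 + 3 + 6 + 3 = 16
cache2 → mq1 → db1: 4 + 4 = 8
Shortest: 8 ms.

8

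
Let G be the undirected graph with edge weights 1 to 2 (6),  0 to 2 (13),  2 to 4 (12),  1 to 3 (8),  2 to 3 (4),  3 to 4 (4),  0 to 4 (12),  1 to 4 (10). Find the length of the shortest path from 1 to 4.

10

Checking several routes:
1→3→2→4: 8 + 4 + 12 = 24
1→2→4: 6 + 12 = 18
1→3→4: 8 + 4 = 12
1→2→3→4: 6 + 4 + 4 = 14
1→2→0→4: 6 + 13 + 12 = 31
1→4: 10
Shortest: 10.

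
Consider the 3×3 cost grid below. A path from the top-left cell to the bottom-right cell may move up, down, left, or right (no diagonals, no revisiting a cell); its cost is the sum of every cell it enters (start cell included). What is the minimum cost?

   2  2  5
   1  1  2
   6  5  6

Take (0,0)→(1,0)→(1,1)→(1,2)→(2,2) for a total of 2 + 1 + 1 + 2 + 6 = 12.

12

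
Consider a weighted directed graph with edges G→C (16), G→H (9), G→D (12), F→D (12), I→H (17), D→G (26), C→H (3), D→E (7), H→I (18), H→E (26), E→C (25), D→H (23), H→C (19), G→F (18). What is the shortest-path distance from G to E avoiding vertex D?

Candidate routes:
G -> C -> H -> E: 16 + 3 + 26 = 45
G -> H -> E: 9 + 26 = 35
The minimum is 35.

35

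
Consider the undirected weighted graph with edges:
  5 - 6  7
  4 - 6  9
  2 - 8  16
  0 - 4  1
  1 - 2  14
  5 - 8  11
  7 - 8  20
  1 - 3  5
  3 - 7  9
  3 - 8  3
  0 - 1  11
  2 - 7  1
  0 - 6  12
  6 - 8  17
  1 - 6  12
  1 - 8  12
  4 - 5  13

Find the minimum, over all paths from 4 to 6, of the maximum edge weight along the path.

9

A few of the 4→6 routes:
4 → 0 → 1 → 6: max(1, 11, 12) = 12
4 → 5 → 6: max(13, 7) = 13
4 → 0 → 6: max(1, 12) = 12
4 → 6: max(9) = 9
4 → 0 → 1 → 3 → 8 → 5 → 6: max(1, 11, 5, 3, 11, 7) = 11
4 → 0 → 1 → 8 → 5 → 6: max(1, 11, 12, 11, 7) = 12
The minimum achievable maximum is 9.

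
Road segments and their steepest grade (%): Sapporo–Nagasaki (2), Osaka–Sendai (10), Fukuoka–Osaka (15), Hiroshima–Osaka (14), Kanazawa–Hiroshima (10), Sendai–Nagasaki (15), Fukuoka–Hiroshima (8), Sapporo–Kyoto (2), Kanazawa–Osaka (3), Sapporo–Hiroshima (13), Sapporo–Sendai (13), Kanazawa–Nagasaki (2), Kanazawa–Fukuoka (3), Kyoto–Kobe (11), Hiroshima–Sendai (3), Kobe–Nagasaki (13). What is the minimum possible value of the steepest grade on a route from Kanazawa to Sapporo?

Checking several routes:
Kanazawa -> Osaka -> Sendai -> Hiroshima -> Sapporo: max(3, 10, 3, 13) = 13
Kanazawa -> Fukuoka -> Hiroshima -> Sapporo: max(3, 8, 13) = 13
Kanazawa -> Fukuoka -> Hiroshima -> Sendai -> Sapporo: max(3, 8, 3, 13) = 13
Kanazawa -> Osaka -> Sendai -> Sapporo: max(3, 10, 13) = 13
Kanazawa -> Nagasaki -> Sapporo: max(2, 2) = 2
Best route has worst link 2%.

2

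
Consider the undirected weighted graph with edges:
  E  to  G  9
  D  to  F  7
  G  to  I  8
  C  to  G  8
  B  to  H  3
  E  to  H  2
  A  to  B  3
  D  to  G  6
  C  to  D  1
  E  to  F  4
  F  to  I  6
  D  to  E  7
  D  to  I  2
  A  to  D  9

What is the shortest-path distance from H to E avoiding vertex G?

2

A few of the H→E routes:
H→B→A→D→E: 3 + 3 + 9 + 7 = 22
H→B→A→D→F→E: 3 + 3 + 9 + 7 + 4 = 26
H→E: 2
Shortest: 2.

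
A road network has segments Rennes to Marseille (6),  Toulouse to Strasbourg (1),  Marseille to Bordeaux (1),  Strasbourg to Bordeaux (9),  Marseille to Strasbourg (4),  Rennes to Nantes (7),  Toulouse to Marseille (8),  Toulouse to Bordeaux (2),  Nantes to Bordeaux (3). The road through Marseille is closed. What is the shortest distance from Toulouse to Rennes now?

Routes from Toulouse to Rennes avoiding Marseille:
Toulouse→Bordeaux→Nantes→Rennes: 2 + 3 + 7 = 12
Toulouse→Strasbourg→Bordeaux→Nantes→Rennes: 1 + 9 + 3 + 7 = 20
Shortest: 12.

12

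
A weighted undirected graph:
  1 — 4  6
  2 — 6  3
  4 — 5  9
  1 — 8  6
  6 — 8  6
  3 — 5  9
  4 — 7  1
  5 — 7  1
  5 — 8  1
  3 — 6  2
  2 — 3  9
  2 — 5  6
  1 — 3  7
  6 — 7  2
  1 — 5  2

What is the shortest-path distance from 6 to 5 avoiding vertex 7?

Some routes from 6 to 5 avoiding 7:
6 -> 8 -> 5: 6 + 1 = 7
6 -> 3 -> 1 -> 5: 2 + 7 + 2 = 11
6 -> 3 -> 5: 2 + 9 = 11
6 -> 8 -> 1 -> 5: 6 + 6 + 2 = 14
6 -> 2 -> 5: 3 + 6 = 9
Best route has total 7.

7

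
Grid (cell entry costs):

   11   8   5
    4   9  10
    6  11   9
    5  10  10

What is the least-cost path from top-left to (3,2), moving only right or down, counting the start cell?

Path r0c0 r1c0 r2c0 r3c0 r3c1 r3c2: 11 + 4 + 6 + 5 + 10 + 10 = 46.

46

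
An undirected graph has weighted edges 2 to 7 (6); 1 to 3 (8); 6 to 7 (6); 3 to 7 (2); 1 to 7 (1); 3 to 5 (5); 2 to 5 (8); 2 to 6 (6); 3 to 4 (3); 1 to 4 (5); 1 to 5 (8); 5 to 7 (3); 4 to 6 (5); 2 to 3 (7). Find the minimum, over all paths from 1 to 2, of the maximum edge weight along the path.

6

Some routes from 1 to 2:
1-7-2: max(1, 6) = 6
1-7-6-2: max(1, 6, 6) = 6
1-7-3-4-6-2: max(1, 2, 3, 5, 6) = 6
The minimum achievable maximum is 6.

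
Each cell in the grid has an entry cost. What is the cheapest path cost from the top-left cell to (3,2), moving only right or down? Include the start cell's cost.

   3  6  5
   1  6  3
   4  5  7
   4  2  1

Path (0,0)→(1,0)→(2,0)→(3,0)→(3,1)→(3,2): 3 + 1 + 4 + 4 + 2 + 1 = 15.
(Top row then right column would cost 25.)

15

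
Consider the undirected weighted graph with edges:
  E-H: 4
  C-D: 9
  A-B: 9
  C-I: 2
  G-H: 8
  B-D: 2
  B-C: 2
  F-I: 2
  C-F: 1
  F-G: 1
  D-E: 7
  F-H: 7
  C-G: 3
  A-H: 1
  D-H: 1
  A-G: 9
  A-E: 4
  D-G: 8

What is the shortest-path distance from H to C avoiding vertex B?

8

A few of the H→C routes:
H-G-C: 8 + 3 = 11
H-D-C: 1 + 9 = 10
H-F-G-C: 7 + 1 + 3 = 11
H-G-F-C: 8 + 1 + 1 = 10
H-F-C: 7 + 1 = 8
Best route has total 8.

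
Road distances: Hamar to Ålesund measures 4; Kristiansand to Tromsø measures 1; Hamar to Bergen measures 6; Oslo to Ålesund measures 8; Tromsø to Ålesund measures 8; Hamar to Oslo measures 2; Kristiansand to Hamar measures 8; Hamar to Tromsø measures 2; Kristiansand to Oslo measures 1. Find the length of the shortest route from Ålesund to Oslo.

Comparing a few candidate routes:
Ålesund→Hamar→Oslo: 4 + 2 = 6
Ålesund→Hamar→Tromsø→Kristiansand→Oslo: 4 + 2 + 1 + 1 = 8
Ålesund→Oslo: 8
Ålesund→Tromsø→Kristiansand→Oslo: 8 + 1 + 1 = 10
The minimum is 6.

6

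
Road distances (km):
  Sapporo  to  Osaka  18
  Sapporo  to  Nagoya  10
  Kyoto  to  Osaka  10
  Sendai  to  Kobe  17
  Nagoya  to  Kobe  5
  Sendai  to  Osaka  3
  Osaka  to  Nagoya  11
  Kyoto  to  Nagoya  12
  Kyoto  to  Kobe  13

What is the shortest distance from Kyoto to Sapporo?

Comparing a few candidate routes:
Kyoto-Nagoya-Sapporo: 12 + 10 = 22
Kyoto-Osaka-Sapporo: 10 + 18 = 28
Kyoto-Kobe-Nagoya-Sapporo: 13 + 5 + 10 = 28
Best route has total 22 km.

22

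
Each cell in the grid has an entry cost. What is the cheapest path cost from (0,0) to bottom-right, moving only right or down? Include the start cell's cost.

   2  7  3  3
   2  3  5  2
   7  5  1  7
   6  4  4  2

19

Cheapest: r0c0→r1c0→r1c1→r1c2→r2c2→r3c2→r3c3
  2 + 2 + 3 + 5 + 1 + 4 + 2 = 19
(Top row then right column would cost 26.)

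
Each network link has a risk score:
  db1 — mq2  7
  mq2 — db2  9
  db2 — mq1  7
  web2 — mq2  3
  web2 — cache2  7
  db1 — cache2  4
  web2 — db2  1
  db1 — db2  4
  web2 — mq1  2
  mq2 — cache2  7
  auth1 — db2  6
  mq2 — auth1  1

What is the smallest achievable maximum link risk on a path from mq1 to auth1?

Checking several routes:
mq1 - web2 - mq2 - auth1: max(2, 3, 1) = 3
mq1 - web2 - db2 - auth1: max(2, 1, 6) = 6
mq1 - db2 - auth1: max(7, 6) = 7
mq1 - db2 - db1 - cache2 - web2 - mq2 - auth1: max(7, 4, 4, 7, 3, 1) = 7
mq1 - db2 - db1 - cache2 - mq2 - auth1: max(7, 4, 4, 7, 1) = 7
mq1 - db2 - db1 - mq2 - auth1: max(7, 4, 7, 1) = 7
The minimum achievable maximum is 3.

3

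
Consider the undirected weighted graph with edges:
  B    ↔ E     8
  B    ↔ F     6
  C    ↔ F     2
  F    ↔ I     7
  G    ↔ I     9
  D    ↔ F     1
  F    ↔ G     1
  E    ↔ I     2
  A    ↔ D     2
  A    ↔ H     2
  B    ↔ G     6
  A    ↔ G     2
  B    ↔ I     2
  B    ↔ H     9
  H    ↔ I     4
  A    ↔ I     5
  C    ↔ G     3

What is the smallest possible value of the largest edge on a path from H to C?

2

Checking several routes:
H - A - G - C: max(2, 2, 3) = 3
H - A - D - F - C: max(2, 2, 1, 2) = 2
H - A - G - F - C: max(2, 2, 1, 2) = 2
The minimum achievable maximum is 2.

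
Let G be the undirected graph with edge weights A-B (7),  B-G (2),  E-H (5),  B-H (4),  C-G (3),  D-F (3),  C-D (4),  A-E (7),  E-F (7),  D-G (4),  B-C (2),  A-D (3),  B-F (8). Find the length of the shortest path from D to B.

Checking several routes:
D -> G -> B: 4 + 2 = 6
D -> C -> G -> B: 4 + 3 + 2 = 9
D -> C -> B: 4 + 2 = 6
D -> G -> C -> B: 4 + 3 + 2 = 9
Best route has total 6.

6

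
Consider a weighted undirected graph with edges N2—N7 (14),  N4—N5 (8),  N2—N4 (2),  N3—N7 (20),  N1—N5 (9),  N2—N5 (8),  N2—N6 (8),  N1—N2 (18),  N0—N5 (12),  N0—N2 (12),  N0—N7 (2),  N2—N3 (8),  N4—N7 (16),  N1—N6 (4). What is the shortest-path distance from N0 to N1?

Checking several routes:
N0→N2→N6→N1: 12 + 8 + 4 = 24
N0→N7→N2→N6→N1: 2 + 14 + 8 + 4 = 28
N0→N2→N5→N1: 12 + 8 + 9 = 29
N0→N5→N1: 12 + 9 = 21
N0→N2→N1: 12 + 18 = 30
Shortest: 21.

21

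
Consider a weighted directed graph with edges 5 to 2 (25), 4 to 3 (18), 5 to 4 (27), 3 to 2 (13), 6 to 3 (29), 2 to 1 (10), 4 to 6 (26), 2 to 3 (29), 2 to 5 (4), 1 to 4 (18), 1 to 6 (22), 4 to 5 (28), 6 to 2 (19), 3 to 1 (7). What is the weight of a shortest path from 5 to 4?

Candidate routes:
5-2-1-4: 25 + 10 + 18 = 53
5-4: 27
5-2-3-1-4: 25 + 29 + 7 + 18 = 79
The minimum is 27.

27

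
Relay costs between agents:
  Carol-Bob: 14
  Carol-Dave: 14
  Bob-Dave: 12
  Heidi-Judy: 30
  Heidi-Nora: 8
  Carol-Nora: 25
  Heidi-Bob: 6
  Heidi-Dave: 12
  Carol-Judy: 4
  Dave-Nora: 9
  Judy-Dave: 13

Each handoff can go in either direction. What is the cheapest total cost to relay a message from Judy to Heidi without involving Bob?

25

Comparing a few candidate routes:
Judy - Dave - Nora - Heidi: 13 + 9 + 8 = 30
Judy - Heidi: 30
Judy - Dave - Heidi: 13 + 12 = 25
Shortest: 25.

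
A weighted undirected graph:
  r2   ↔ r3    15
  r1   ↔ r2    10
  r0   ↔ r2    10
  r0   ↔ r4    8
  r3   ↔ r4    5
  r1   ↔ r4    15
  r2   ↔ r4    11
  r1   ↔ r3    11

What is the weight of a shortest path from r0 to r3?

Comparing a few candidate routes:
r0 → r2 → r3: 10 + 15 = 25
r0 → r2 → r4 → r3: 10 + 11 + 5 = 26
r0 → r4 → r3: 8 + 5 = 13
Best route has total 13.

13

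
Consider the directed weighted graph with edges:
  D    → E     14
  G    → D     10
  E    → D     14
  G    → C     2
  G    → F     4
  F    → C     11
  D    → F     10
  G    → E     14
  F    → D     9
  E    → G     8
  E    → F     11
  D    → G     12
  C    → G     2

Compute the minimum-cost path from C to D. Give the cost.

12

Routes from C to D:
C - G - F - D: 2 + 4 + 9 = 15
C - G - E - F - D: 2 + 14 + 11 + 9 = 36
C - G - D: 2 + 10 = 12
C - G - E - D: 2 + 14 + 14 = 30
Shortest: 12.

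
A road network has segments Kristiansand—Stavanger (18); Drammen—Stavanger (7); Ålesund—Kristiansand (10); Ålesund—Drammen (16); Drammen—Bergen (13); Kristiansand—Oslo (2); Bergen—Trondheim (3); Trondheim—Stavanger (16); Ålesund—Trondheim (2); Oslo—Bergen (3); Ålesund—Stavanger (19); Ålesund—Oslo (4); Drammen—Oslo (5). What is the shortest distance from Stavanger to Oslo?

Comparing a few candidate routes:
Stavanger - Trondheim - Bergen - Oslo: 16 + 3 + 3 = 22
Stavanger - Drammen - Oslo: 7 + 5 = 12
Stavanger - Kristiansand - Oslo: 18 + 2 = 20
Stavanger - Drammen - Bergen - Oslo: 7 + 13 + 3 = 23
Stavanger - Trondheim - Ålesund - Oslo: 16 + 2 + 4 = 22
Best route has total 12 km.

12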